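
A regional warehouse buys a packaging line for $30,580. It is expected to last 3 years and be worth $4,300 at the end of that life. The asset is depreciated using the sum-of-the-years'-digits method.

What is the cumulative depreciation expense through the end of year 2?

Depreciable base = $30,580 − $4,300 = $26,280.
Sum of the years' digits = 3+2+1 = 6.
Year 1: $26,280 × 3/6 = $13,140. Book value $17,440.
Year 2: $26,280 × 2/6 = $8,760. Book value $8,680.
Accumulated through year 2 = $30,580 − $8,680 = $21,900.

$21,900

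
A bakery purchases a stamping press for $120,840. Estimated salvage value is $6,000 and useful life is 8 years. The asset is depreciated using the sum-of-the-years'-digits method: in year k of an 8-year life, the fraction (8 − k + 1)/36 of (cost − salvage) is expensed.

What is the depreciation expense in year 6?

Depreciable base = $120,840 − $6,000 = $114,840.
Sum of the years' digits = 8+7+6+5+4+3+2+1 = 36.
Year 1: $114,840 × 8/36 = $25,520. Book value $95,320.
Year 2: $114,840 × 7/36 = $22,330. Book value $72,990.
Year 3: $114,840 × 6/36 = $19,140. Book value $53,850.
Year 4: $114,840 × 5/36 = $15,950. Book value $37,900.
Year 5: $114,840 × 4/36 = $12,760. Book value $25,140.
Year 6: $114,840 × 3/36 = $9,570. Book value $15,570.

$9,570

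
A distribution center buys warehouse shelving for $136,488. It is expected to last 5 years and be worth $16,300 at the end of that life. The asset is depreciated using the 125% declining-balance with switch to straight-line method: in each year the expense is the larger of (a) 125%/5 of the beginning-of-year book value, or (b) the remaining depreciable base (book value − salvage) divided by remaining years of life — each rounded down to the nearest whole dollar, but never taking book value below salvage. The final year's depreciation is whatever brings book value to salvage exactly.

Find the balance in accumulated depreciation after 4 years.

Depreciable base = $136,488 − $16,300 = $120,188.
Year 1: DB = ⌊$136,488 × 125%/5⌋ = $34,122; SL = ⌊$120,188/5⌋ = $24,037 → take DB $34,122. Book value $102,366.
Year 2: DB = ⌊$102,366 × 125%/5⌋ = $25,591; SL = ⌊$86,066/4⌋ = $21,516 → take DB $25,591. Book value $76,775.
Year 3: DB = ⌊$76,775 × 125%/5⌋ = $19,193; SL = ⌊$60,475/3⌋ = $20,158 → take SL $20,158. Book value $56,617.
Year 4: DB = ⌊$56,617 × 125%/5⌋ = $14,154; SL = ⌊$40,317/2⌋ = $20,158 → take SL $20,158. Book value $36,459.
Accumulated through year 4 = $136,488 − $36,459 = $100,029.

$100,029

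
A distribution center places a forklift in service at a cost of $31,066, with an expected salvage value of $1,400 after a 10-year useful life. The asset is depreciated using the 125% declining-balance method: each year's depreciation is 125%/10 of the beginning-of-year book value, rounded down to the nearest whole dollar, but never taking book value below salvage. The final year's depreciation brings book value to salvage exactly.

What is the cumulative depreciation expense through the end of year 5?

$15,130

Depreciable base = $31,066 − $1,400 = $29,666.
Year 1: ⌊$31,066 × 125%/10⌋ = $3,883. Book value $27,183.
Year 2: ⌊$27,183 × 125%/10⌋ = $3,397. Book value $23,786.
Year 3: ⌊$23,786 × 125%/10⌋ = $2,973. Book value $20,813.
Year 4: ⌊$20,813 × 125%/10⌋ = $2,601. Book value $18,212.
Year 5: ⌊$18,212 × 125%/10⌋ = $2,276. Book value $15,936.
Accumulated through year 5 = $31,066 − $15,936 = $15,130.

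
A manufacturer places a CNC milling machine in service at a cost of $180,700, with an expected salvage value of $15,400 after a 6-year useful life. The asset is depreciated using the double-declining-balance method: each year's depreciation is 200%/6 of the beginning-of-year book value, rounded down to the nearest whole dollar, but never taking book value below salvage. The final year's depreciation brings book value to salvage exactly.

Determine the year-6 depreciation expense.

$8,397

Depreciable base = $180,700 − $15,400 = $165,300.
Year 1: ⌊$180,700 × 200%/6⌋ = $60,233. Book value $120,467.
Year 2: ⌊$120,467 × 200%/6⌋ = $40,155. Book value $80,312.
Year 3: ⌊$80,312 × 200%/6⌋ = $26,770. Book value $53,542.
Year 4: ⌊$53,542 × 200%/6⌋ = $17,847. Book value $35,695.
Year 5: ⌊$35,695 × 200%/6⌋ = $11,898. Book value $23,797.
Year 6 (final): $23,797 − $15,400 = $8,397. Book value $15,400.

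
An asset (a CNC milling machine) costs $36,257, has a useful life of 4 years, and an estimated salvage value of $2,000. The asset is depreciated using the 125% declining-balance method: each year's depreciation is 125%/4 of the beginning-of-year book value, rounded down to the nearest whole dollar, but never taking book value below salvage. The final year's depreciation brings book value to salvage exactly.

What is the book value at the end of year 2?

$17,138

Depreciable base = $36,257 − $2,000 = $34,257.
Year 1: ⌊$36,257 × 125%/4⌋ = $11,330. Book value $24,927.
Year 2: ⌊$24,927 × 125%/4⌋ = $7,789. Book value $17,138.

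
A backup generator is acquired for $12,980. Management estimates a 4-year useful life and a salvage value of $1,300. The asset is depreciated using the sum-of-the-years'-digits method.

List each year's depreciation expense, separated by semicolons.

$4,672; $3,504; $2,336; $1,168

Depreciable base = $12,980 − $1,300 = $11,680.
Sum of the years' digits = 4+3+2+1 = 10.
Year 1: $11,680 × 4/10 = $4,672. Book value $8,308.
Year 2: $11,680 × 3/10 = $3,504. Book value $4,804.
Year 3: $11,680 × 2/10 = $2,336. Book value $2,468.
Year 4: $11,680 × 1/10 = $1,168. Book value $1,300.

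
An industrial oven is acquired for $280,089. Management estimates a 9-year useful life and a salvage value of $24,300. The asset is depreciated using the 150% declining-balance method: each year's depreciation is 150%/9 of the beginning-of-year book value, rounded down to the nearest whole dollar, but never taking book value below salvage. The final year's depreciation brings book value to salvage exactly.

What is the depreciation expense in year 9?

$40,842

Depreciable base = $280,089 − $24,300 = $255,789.
Year 1: ⌊$280,089 × 150%/9⌋ = $46,681. Book value $233,408.
Year 2: ⌊$233,408 × 150%/9⌋ = $38,901. Book value $194,507.
Year 3: ⌊$194,507 × 150%/9⌋ = $32,417. Book value $162,090.
Year 4: ⌊$162,090 × 150%/9⌋ = $27,015. Book value $135,075.
Year 5: ⌊$135,075 × 150%/9⌋ = $22,512. Book value $112,563.
Year 6: ⌊$112,563 × 150%/9⌋ = $18,760. Book value $93,803.
Year 7: ⌊$93,803 × 150%/9⌋ = $15,633. Book value $78,170.
Year 8: ⌊$78,170 × 150%/9⌋ = $13,028. Book value $65,142.
Year 9 (final): $65,142 − $24,300 = $40,842. Book value $24,300.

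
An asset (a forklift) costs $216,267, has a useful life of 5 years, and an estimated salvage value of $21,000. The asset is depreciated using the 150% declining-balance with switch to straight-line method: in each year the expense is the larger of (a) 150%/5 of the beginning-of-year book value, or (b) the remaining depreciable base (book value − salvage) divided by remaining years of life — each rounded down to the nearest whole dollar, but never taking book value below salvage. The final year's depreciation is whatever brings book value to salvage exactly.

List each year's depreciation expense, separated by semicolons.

$64,880; $45,416; $31,791; $26,590; $26,590

Depreciable base = $216,267 − $21,000 = $195,267.
Year 1: DB = ⌊$216,267 × 150%/5⌋ = $64,880; SL = ⌊$195,267/5⌋ = $39,053 → take DB $64,880. Book value $151,387.
Year 2: DB = ⌊$151,387 × 150%/5⌋ = $45,416; SL = ⌊$130,387/4⌋ = $32,596 → take DB $45,416. Book value $105,971.
Year 3: DB = ⌊$105,971 × 150%/5⌋ = $31,791; SL = ⌊$84,971/3⌋ = $28,323 → take DB $31,791. Book value $74,180.
Year 4: DB = ⌊$74,180 × 150%/5⌋ = $22,254; SL = ⌊$53,180/2⌋ = $26,590 → take SL $26,590. Book value $47,590.
Year 5 (final): $47,590 − $21,000 = $26,590. Book value $21,000.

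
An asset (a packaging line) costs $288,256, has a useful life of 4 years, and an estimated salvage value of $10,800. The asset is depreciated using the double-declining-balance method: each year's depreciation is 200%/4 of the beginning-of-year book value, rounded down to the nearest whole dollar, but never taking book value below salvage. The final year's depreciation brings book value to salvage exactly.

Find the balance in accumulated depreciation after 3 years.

$252,224

Depreciable base = $288,256 − $10,800 = $277,456.
Year 1: ⌊$288,256 × 200%/4⌋ = $144,128. Book value $144,128.
Year 2: ⌊$144,128 × 200%/4⌋ = $72,064. Book value $72,064.
Year 3: ⌊$72,064 × 200%/4⌋ = $36,032. Book value $36,032.
Accumulated through year 3 = $288,256 − $36,032 = $252,224.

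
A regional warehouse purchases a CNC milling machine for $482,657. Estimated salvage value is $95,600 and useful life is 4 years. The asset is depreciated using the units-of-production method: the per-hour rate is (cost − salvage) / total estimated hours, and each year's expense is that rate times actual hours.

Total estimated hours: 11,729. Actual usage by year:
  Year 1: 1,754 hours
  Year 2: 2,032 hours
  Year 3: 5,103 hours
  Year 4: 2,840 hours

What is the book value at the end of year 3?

Depreciable base = $482,657 − $95,600 = $387,057.
Rate = $387,057 / 11,729 hours = $33 per hour.
Year 1: 1,754 × $33 = $57,882. Book value $424,775.
Year 2: 2,032 × $33 = $67,056. Book value $357,719.
Year 3: 5,103 × $33 = $168,399. Book value $189,320.

$189,320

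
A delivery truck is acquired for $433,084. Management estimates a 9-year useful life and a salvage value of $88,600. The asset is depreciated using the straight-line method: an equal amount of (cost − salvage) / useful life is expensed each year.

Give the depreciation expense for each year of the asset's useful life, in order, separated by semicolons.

$38,276; $38,276; $38,276; $38,276; $38,276; $38,276; $38,276; $38,276; $38,276

Depreciable base = $433,084 − $88,600 = $344,484.
Annual expense = $344,484 / 9 = $38,276.
End of year 1: book value $394,808.
End of year 2: book value $356,532.
End of year 3: book value $318,256.
End of year 4: book value $279,980.
End of year 5: book value $241,704.
End of year 6: book value $203,428.
End of year 7: book value $165,152.
End of year 8: book value $126,876.
End of year 9: book value $88,600.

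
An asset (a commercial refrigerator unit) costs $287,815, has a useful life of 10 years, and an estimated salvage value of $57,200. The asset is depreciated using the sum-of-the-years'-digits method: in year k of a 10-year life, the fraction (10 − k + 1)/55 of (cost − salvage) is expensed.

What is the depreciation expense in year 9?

Depreciable base = $287,815 − $57,200 = $230,615.
Sum of the years' digits = 10+9+8+7+6+5+4+3+2+1 = 55.
Year 1: $230,615 × 10/55 = $41,930. Book value $245,885.
Year 2: $230,615 × 9/55 = $37,737. Book value $208,148.
Year 3: $230,615 × 8/55 = $33,544. Book value $174,604.
Year 4: $230,615 × 7/55 = $29,351. Book value $145,253.
Year 5: $230,615 × 6/55 = $25,158. Book value $120,095.
Year 6: $230,615 × 5/55 = $20,965. Book value $99,130.
Year 7: $230,615 × 4/55 = $16,772. Book value $82,358.
Year 8: $230,615 × 3/55 = $12,579. Book value $69,779.
Year 9: $230,615 × 2/55 = $8,386. Book value $61,393.

$8,386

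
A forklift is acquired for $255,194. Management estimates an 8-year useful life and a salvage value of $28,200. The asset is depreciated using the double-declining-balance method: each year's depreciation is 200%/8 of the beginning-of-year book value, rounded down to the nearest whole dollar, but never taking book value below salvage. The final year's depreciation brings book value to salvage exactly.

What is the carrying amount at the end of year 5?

$60,560

Depreciable base = $255,194 − $28,200 = $226,994.
Year 1: ⌊$255,194 × 200%/8⌋ = $63,798. Book value $191,396.
Year 2: ⌊$191,396 × 200%/8⌋ = $47,849. Book value $143,547.
Year 3: ⌊$143,547 × 200%/8⌋ = $35,886. Book value $107,661.
Year 4: ⌊$107,661 × 200%/8⌋ = $26,915. Book value $80,746.
Year 5: ⌊$80,746 × 200%/8⌋ = $20,186. Book value $60,560.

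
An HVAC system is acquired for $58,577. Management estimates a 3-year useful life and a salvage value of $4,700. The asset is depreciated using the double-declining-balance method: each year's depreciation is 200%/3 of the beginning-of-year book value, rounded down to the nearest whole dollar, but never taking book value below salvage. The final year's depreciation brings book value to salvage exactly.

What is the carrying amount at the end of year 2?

$6,509

Depreciable base = $58,577 − $4,700 = $53,877.
Year 1: ⌊$58,577 × 200%/3⌋ = $39,051. Book value $19,526.
Year 2: ⌊$19,526 × 200%/3⌋ = $13,017. Book value $6,509.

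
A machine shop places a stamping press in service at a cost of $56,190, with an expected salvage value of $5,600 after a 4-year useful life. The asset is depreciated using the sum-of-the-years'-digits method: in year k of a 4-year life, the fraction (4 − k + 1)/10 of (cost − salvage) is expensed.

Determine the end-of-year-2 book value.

Depreciable base = $56,190 − $5,600 = $50,590.
Sum of the years' digits = 4+3+2+1 = 10.
Year 1: $50,590 × 4/10 = $20,236. Book value $35,954.
Year 2: $50,590 × 3/10 = $15,177. Book value $20,777.

$20,777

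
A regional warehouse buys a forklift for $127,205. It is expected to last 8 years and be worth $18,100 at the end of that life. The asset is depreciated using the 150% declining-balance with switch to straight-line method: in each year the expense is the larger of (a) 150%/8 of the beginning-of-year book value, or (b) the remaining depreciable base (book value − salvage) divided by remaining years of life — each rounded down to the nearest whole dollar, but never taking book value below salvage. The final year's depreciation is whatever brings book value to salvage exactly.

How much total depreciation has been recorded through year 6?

$91,142

Depreciable base = $127,205 − $18,100 = $109,105.
Year 1: DB = ⌊$127,205 × 150%/8⌋ = $23,850; SL = ⌊$109,105/8⌋ = $13,638 → take DB $23,850. Book value $103,355.
Year 2: DB = ⌊$103,355 × 150%/8⌋ = $19,379; SL = ⌊$85,255/7⌋ = $12,179 → take DB $19,379. Book value $83,976.
Year 3: DB = ⌊$83,976 × 150%/8⌋ = $15,745; SL = ⌊$65,876/6⌋ = $10,979 → take DB $15,745. Book value $68,231.
Year 4: DB = ⌊$68,231 × 150%/8⌋ = $12,793; SL = ⌊$50,131/5⌋ = $10,026 → take DB $12,793. Book value $55,438.
Year 5: DB = ⌊$55,438 × 150%/8⌋ = $10,394; SL = ⌊$37,338/4⌋ = $9,334 → take DB $10,394. Book value $45,044.
Year 6: DB = ⌊$45,044 × 150%/8⌋ = $8,445; SL = ⌊$26,944/3⌋ = $8,981 → take SL $8,981. Book value $36,063.
Accumulated through year 6 = $127,205 − $36,063 = $91,142.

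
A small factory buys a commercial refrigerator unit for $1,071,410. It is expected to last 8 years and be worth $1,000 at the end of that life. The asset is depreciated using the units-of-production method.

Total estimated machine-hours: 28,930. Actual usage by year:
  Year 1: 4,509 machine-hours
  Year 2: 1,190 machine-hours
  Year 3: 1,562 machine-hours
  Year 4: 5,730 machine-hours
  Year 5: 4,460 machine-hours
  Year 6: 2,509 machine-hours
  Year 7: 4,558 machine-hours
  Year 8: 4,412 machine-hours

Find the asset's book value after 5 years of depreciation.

$425,723

Depreciable base = $1,071,410 − $1,000 = $1,070,410.
Rate = $1,070,410 / 28,930 machine-hours = $37 per machine-hour.
Year 1: 4,509 × $37 = $166,833. Book value $904,577.
Year 2: 1,190 × $37 = $44,030. Book value $860,547.
Year 3: 1,562 × $37 = $57,794. Book value $802,753.
Year 4: 5,730 × $37 = $212,010. Book value $590,743.
Year 5: 4,460 × $37 = $165,020. Book value $425,723.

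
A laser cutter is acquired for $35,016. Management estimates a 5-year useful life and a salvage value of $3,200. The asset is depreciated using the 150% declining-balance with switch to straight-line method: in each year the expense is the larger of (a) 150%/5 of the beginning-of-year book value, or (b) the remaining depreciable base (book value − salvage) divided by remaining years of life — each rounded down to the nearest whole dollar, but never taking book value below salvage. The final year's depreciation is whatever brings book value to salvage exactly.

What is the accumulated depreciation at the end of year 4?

$27,410

Depreciable base = $35,016 − $3,200 = $31,816.
Year 1: DB = ⌊$35,016 × 150%/5⌋ = $10,504; SL = ⌊$31,816/5⌋ = $6,363 → take DB $10,504. Book value $24,512.
Year 2: DB = ⌊$24,512 × 150%/5⌋ = $7,353; SL = ⌊$21,312/4⌋ = $5,328 → take DB $7,353. Book value $17,159.
Year 3: DB = ⌊$17,159 × 150%/5⌋ = $5,147; SL = ⌊$13,959/3⌋ = $4,653 → take DB $5,147. Book value $12,012.
Year 4: DB = ⌊$12,012 × 150%/5⌋ = $3,603; SL = ⌊$8,812/2⌋ = $4,406 → take SL $4,406. Book value $7,606.
Accumulated through year 4 = $35,016 − $7,606 = $27,410.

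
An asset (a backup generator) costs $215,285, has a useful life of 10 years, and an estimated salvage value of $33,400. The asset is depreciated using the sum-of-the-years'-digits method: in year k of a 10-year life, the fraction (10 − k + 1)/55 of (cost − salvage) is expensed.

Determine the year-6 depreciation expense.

Depreciable base = $215,285 − $33,400 = $181,885.
Sum of the years' digits = 10+9+8+7+6+5+4+3+2+1 = 55.
Year 1: $181,885 × 10/55 = $33,070. Book value $182,215.
Year 2: $181,885 × 9/55 = $29,763. Book value $152,452.
Year 3: $181,885 × 8/55 = $26,456. Book value $125,996.
Year 4: $181,885 × 7/55 = $23,149. Book value $102,847.
Year 5: $181,885 × 6/55 = $19,842. Book value $83,005.
Year 6: $181,885 × 5/55 = $16,535. Book value $66,470.

$16,535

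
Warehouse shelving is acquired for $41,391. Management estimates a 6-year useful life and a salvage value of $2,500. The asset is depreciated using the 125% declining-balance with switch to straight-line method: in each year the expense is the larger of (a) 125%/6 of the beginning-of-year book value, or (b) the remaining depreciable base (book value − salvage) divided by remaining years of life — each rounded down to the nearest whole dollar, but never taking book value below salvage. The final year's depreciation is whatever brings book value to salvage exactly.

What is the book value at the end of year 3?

Depreciable base = $41,391 − $2,500 = $38,891.
Year 1: DB = ⌊$41,391 × 125%/6⌋ = $8,623; SL = ⌊$38,891/6⌋ = $6,481 → take DB $8,623. Book value $32,768.
Year 2: DB = ⌊$32,768 × 125%/6⌋ = $6,826; SL = ⌊$30,268/5⌋ = $6,053 → take DB $6,826. Book value $25,942.
Year 3: DB = ⌊$25,942 × 125%/6⌋ = $5,404; SL = ⌊$23,442/4⌋ = $5,860 → take SL $5,860. Book value $20,082.

$20,082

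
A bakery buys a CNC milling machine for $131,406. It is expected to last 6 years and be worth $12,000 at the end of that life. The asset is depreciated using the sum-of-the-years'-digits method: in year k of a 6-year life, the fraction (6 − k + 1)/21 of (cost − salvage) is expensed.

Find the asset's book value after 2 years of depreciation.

$68,860

Depreciable base = $131,406 − $12,000 = $119,406.
Sum of the years' digits = 6+5+4+3+2+1 = 21.
Year 1: $119,406 × 6/21 = $34,116. Book value $97,290.
Year 2: $119,406 × 5/21 = $28,430. Book value $68,860.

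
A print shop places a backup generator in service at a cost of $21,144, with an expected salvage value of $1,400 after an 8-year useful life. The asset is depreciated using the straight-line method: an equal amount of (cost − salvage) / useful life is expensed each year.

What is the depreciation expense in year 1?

Depreciable base = $21,144 − $1,400 = $19,744.
Annual expense = $19,744 / 8 = $2,468.

$2,468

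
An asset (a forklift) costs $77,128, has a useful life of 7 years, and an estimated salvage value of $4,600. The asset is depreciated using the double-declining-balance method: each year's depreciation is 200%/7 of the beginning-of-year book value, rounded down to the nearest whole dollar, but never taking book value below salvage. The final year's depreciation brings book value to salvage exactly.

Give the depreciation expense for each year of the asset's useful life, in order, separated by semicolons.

Depreciable base = $77,128 − $4,600 = $72,528.
Year 1: ⌊$77,128 × 200%/7⌋ = $22,036. Book value $55,092.
Year 2: ⌊$55,092 × 200%/7⌋ = $15,740. Book value $39,352.
Year 3: ⌊$39,352 × 200%/7⌋ = $11,243. Book value $28,109.
Year 4: ⌊$28,109 × 200%/7⌋ = $8,031. Book value $20,078.
Year 5: ⌊$20,078 × 200%/7⌋ = $5,736. Book value $14,342.
Year 6: ⌊$14,342 × 200%/7⌋ = $4,097. Book value $10,245.
Year 7 (final): $10,245 − $4,600 = $5,645. Book value $4,600.

$22,036; $15,740; $11,243; $8,031; $5,736; $4,097; $5,645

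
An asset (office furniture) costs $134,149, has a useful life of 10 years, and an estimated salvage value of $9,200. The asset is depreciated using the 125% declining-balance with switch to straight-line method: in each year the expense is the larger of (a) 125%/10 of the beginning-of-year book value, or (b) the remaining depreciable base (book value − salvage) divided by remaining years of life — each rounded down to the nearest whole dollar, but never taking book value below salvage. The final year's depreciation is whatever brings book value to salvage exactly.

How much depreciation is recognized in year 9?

Depreciable base = $134,149 − $9,200 = $124,949.
Year 1: DB = ⌊$134,149 × 125%/10⌋ = $16,768; SL = ⌊$124,949/10⌋ = $12,494 → take DB $16,768. Book value $117,381.
Year 2: DB = ⌊$117,381 × 125%/10⌋ = $14,672; SL = ⌊$108,181/9⌋ = $12,020 → take DB $14,672. Book value $102,709.
Year 3: DB = ⌊$102,709 × 125%/10⌋ = $12,838; SL = ⌊$93,509/8⌋ = $11,688 → take DB $12,838. Book value $89,871.
Year 4: DB = ⌊$89,871 × 125%/10⌋ = $11,233; SL = ⌊$80,671/7⌋ = $11,524 → take SL $11,524. Book value $78,347.
Year 5: DB = ⌊$78,347 × 125%/10⌋ = $9,793; SL = ⌊$69,147/6⌋ = $11,524 → take SL $11,524. Book value $66,823.
Year 6: DB = ⌊$66,823 × 125%/10⌋ = $8,352; SL = ⌊$57,623/5⌋ = $11,524 → take SL $11,524. Book value $55,299.
Year 7: DB = ⌊$55,299 × 125%/10⌋ = $6,912; SL = ⌊$46,099/4⌋ = $11,524 → take SL $11,524. Book value $43,775.
Year 8: DB = ⌊$43,775 × 125%/10⌋ = $5,471; SL = ⌊$34,575/3⌋ = $11,525 → take SL $11,525. Book value $32,250.
Year 9: DB = ⌊$32,250 × 125%/10⌋ = $4,031; SL = ⌊$23,050/2⌋ = $11,525 → take SL $11,525. Book value $20,725.

$11,525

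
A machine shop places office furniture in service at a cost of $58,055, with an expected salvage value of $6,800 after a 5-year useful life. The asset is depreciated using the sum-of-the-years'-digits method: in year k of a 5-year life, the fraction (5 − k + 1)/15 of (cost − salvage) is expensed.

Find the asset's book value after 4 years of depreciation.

$10,217

Depreciable base = $58,055 − $6,800 = $51,255.
Sum of the years' digits = 5+4+3+2+1 = 15.
Year 1: $51,255 × 5/15 = $17,085. Book value $40,970.
Year 2: $51,255 × 4/15 = $13,668. Book value $27,302.
Year 3: $51,255 × 3/15 = $10,251. Book value $17,051.
Year 4: $51,255 × 2/15 = $6,834. Book value $10,217.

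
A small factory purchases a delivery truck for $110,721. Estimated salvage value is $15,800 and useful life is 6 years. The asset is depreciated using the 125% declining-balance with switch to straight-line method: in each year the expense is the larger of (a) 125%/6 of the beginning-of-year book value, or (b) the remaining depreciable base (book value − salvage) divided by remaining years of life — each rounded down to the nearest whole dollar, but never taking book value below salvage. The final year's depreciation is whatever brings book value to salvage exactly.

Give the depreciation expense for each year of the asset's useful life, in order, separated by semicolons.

$23,066; $18,261; $14,457; $13,045; $13,046; $13,046

Depreciable base = $110,721 − $15,800 = $94,921.
Year 1: DB = ⌊$110,721 × 125%/6⌋ = $23,066; SL = ⌊$94,921/6⌋ = $15,820 → take DB $23,066. Book value $87,655.
Year 2: DB = ⌊$87,655 × 125%/6⌋ = $18,261; SL = ⌊$71,855/5⌋ = $14,371 → take DB $18,261. Book value $69,394.
Year 3: DB = ⌊$69,394 × 125%/6⌋ = $14,457; SL = ⌊$53,594/4⌋ = $13,398 → take DB $14,457. Book value $54,937.
Year 4: DB = ⌊$54,937 × 125%/6⌋ = $11,445; SL = ⌊$39,137/3⌋ = $13,045 → take SL $13,045. Book value $41,892.
Year 5: DB = ⌊$41,892 × 125%/6⌋ = $8,727; SL = ⌊$26,092/2⌋ = $13,046 → take SL $13,046. Book value $28,846.
Year 6 (final): $28,846 − $15,800 = $13,046. Book value $15,800.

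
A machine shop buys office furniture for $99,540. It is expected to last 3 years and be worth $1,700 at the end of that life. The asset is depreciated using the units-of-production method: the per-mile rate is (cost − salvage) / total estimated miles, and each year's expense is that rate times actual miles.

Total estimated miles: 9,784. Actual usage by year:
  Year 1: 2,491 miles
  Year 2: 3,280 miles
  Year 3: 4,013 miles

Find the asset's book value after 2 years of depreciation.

$41,830

Depreciable base = $99,540 − $1,700 = $97,840.
Rate = $97,840 / 9,784 miles = $10 per mile.
Year 1: 2,491 × $10 = $24,910. Book value $74,630.
Year 2: 3,280 × $10 = $32,800. Book value $41,830.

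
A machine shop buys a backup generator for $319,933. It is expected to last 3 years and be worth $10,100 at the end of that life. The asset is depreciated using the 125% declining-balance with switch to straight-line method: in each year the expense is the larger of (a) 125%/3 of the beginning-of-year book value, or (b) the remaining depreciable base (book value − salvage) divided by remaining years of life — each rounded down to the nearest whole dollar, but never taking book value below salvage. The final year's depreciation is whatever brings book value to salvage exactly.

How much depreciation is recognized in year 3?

$88,264

Depreciable base = $319,933 − $10,100 = $309,833.
Year 1: DB = ⌊$319,933 × 125%/3⌋ = $133,305; SL = ⌊$309,833/3⌋ = $103,277 → take DB $133,305. Book value $186,628.
Year 2: DB = ⌊$186,628 × 125%/3⌋ = $77,761; SL = ⌊$176,528/2⌋ = $88,264 → take SL $88,264. Book value $98,364.
Year 3 (final): $98,364 − $10,100 = $88,264. Book value $10,100.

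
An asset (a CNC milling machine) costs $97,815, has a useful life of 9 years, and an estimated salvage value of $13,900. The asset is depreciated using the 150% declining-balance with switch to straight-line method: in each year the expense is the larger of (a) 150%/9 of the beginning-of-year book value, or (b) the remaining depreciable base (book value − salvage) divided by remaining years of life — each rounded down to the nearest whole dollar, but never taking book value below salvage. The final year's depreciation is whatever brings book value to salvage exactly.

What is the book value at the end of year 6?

Depreciable base = $97,815 − $13,900 = $83,915.
Year 1: DB = ⌊$97,815 × 150%/9⌋ = $16,302; SL = ⌊$83,915/9⌋ = $9,323 → take DB $16,302. Book value $81,513.
Year 2: DB = ⌊$81,513 × 150%/9⌋ = $13,585; SL = ⌊$67,613/8⌋ = $8,451 → take DB $13,585. Book value $67,928.
Year 3: DB = ⌊$67,928 × 150%/9⌋ = $11,321; SL = ⌊$54,028/7⌋ = $7,718 → take DB $11,321. Book value $56,607.
Year 4: DB = ⌊$56,607 × 150%/9⌋ = $9,434; SL = ⌊$42,707/6⌋ = $7,117 → take DB $9,434. Book value $47,173.
Year 5: DB = ⌊$47,173 × 150%/9⌋ = $7,862; SL = ⌊$33,273/5⌋ = $6,654 → take DB $7,862. Book value $39,311.
Year 6: DB = ⌊$39,311 × 150%/9⌋ = $6,551; SL = ⌊$25,411/4⌋ = $6,352 → take DB $6,551. Book value $32,760.

$32,760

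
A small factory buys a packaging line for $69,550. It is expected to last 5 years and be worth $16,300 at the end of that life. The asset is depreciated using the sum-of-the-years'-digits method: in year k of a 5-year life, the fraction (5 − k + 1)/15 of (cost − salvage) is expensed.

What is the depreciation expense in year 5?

Depreciable base = $69,550 − $16,300 = $53,250.
Sum of the years' digits = 5+4+3+2+1 = 15.
Year 1: $53,250 × 5/15 = $17,750. Book value $51,800.
Year 2: $53,250 × 4/15 = $14,200. Book value $37,600.
Year 3: $53,250 × 3/15 = $10,650. Book value $26,950.
Year 4: $53,250 × 2/15 = $7,100. Book value $19,850.
Year 5: $53,250 × 1/15 = $3,550. Book value $16,300.

$3,550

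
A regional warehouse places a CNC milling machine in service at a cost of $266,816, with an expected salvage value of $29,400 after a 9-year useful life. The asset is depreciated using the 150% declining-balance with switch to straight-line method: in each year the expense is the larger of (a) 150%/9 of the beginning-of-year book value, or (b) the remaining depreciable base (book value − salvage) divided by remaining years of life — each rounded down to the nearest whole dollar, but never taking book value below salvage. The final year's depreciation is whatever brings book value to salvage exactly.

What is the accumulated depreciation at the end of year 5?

$159,586

Depreciable base = $266,816 − $29,400 = $237,416.
Year 1: DB = ⌊$266,816 × 150%/9⌋ = $44,469; SL = ⌊$237,416/9⌋ = $26,379 → take DB $44,469. Book value $222,347.
Year 2: DB = ⌊$222,347 × 150%/9⌋ = $37,057; SL = ⌊$192,947/8⌋ = $24,118 → take DB $37,057. Book value $185,290.
Year 3: DB = ⌊$185,290 × 150%/9⌋ = $30,881; SL = ⌊$155,890/7⌋ = $22,270 → take DB $30,881. Book value $154,409.
Year 4: DB = ⌊$154,409 × 150%/9⌋ = $25,734; SL = ⌊$125,009/6⌋ = $20,834 → take DB $25,734. Book value $128,675.
Year 5: DB = ⌊$128,675 × 150%/9⌋ = $21,445; SL = ⌊$99,275/5⌋ = $19,855 → take DB $21,445. Book value $107,230.
Accumulated through year 5 = $266,816 − $107,230 = $159,586.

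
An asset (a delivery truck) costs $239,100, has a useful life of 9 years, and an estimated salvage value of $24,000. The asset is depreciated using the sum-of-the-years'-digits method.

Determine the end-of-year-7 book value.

Depreciable base = $239,100 − $24,000 = $215,100.
Sum of the years' digits = 9+8+7+6+5+4+3+2+1 = 45.
Year 1: $215,100 × 9/45 = $43,020. Book value $196,080.
Year 2: $215,100 × 8/45 = $38,240. Book value $157,840.
Year 3: $215,100 × 7/45 = $33,460. Book value $124,380.
Year 4: $215,100 × 6/45 = $28,680. Book value $95,700.
Year 5: $215,100 × 5/45 = $23,900. Book value $71,800.
Year 6: $215,100 × 4/45 = $19,120. Book value $52,680.
Year 7: $215,100 × 3/45 = $14,340. Book value $38,340.

$38,340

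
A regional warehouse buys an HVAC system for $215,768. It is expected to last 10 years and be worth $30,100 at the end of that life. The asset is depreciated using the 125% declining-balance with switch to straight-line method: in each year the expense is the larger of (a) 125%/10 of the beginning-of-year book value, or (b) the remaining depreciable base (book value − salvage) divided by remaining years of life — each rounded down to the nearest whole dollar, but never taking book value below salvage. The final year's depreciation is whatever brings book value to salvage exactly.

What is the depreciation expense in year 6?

$16,063

Depreciable base = $215,768 − $30,100 = $185,668.
Year 1: DB = ⌊$215,768 × 125%/10⌋ = $26,971; SL = ⌊$185,668/10⌋ = $18,566 → take DB $26,971. Book value $188,797.
Year 2: DB = ⌊$188,797 × 125%/10⌋ = $23,599; SL = ⌊$158,697/9⌋ = $17,633 → take DB $23,599. Book value $165,198.
Year 3: DB = ⌊$165,198 × 125%/10⌋ = $20,649; SL = ⌊$135,098/8⌋ = $16,887 → take DB $20,649. Book value $144,549.
Year 4: DB = ⌊$144,549 × 125%/10⌋ = $18,068; SL = ⌊$114,449/7⌋ = $16,349 → take DB $18,068. Book value $126,481.
Year 5: DB = ⌊$126,481 × 125%/10⌋ = $15,810; SL = ⌊$96,381/6⌋ = $16,063 → take SL $16,063. Book value $110,418.
Year 6: DB = ⌊$110,418 × 125%/10⌋ = $13,802; SL = ⌊$80,318/5⌋ = $16,063 → take SL $16,063. Book value $94,355.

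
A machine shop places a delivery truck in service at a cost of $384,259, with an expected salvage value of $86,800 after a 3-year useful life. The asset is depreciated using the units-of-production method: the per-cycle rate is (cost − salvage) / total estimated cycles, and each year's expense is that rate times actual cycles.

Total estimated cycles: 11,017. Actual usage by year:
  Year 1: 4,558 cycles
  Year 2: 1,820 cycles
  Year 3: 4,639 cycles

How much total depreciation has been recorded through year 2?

Depreciable base = $384,259 − $86,800 = $297,459.
Rate = $297,459 / 11,017 cycles = $27 per cycle.
Year 1: 4,558 × $27 = $123,066. Book value $261,193.
Year 2: 1,820 × $27 = $49,140. Book value $212,053.
Accumulated through year 2 = $384,259 − $212,053 = $172,206.

$172,206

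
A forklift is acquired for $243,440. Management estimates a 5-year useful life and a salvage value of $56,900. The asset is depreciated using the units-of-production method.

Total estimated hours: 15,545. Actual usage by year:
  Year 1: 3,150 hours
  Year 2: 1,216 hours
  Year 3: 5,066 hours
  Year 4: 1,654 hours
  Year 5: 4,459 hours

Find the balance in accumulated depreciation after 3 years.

Depreciable base = $243,440 − $56,900 = $186,540.
Rate = $186,540 / 15,545 hours = $12 per hour.
Year 1: 3,150 × $12 = $37,800. Book value $205,640.
Year 2: 1,216 × $12 = $14,592. Book value $191,048.
Year 3: 5,066 × $12 = $60,792. Book value $130,256.
Accumulated through year 3 = $243,440 − $130,256 = $113,184.

$113,184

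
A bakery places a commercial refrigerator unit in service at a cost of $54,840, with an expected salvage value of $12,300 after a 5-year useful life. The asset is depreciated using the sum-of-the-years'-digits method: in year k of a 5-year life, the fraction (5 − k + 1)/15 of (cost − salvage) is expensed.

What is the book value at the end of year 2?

Depreciable base = $54,840 − $12,300 = $42,540.
Sum of the years' digits = 5+4+3+2+1 = 15.
Year 1: $42,540 × 5/15 = $14,180. Book value $40,660.
Year 2: $42,540 × 4/15 = $11,344. Book value $29,316.

$29,316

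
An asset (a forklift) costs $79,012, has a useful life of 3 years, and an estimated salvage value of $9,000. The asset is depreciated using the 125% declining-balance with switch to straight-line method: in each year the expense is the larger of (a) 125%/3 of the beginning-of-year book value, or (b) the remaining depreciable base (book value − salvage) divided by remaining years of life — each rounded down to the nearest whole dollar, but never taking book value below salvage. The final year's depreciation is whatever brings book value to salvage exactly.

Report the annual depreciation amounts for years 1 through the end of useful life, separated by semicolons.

Depreciable base = $79,012 − $9,000 = $70,012.
Year 1: DB = ⌊$79,012 × 125%/3⌋ = $32,921; SL = ⌊$70,012/3⌋ = $23,337 → take DB $32,921. Book value $46,091.
Year 2: DB = ⌊$46,091 × 125%/3⌋ = $19,204; SL = ⌊$37,091/2⌋ = $18,545 → take DB $19,204. Book value $26,887.
Year 3 (final): $26,887 − $9,000 = $17,887. Book value $9,000.

$32,921; $19,204; $17,887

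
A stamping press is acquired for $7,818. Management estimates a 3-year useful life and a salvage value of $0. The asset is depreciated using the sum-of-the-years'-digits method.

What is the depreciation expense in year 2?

Depreciable base = $7,818 − $0 = $7,818.
Sum of the years' digits = 3+2+1 = 6.
Year 1: $7,818 × 3/6 = $3,909. Book value $3,909.
Year 2: $7,818 × 2/6 = $2,606. Book value $1,303.

$2,606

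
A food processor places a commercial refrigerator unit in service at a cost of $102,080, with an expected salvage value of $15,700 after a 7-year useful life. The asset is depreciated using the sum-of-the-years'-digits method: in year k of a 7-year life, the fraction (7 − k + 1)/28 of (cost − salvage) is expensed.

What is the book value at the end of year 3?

Depreciable base = $102,080 − $15,700 = $86,380.
Sum of the years' digits = 7+6+5+4+3+2+1 = 28.
Year 1: $86,380 × 7/28 = $21,595. Book value $80,485.
Year 2: $86,380 × 6/28 = $18,510. Book value $61,975.
Year 3: $86,380 × 5/28 = $15,425. Book value $46,550.

$46,550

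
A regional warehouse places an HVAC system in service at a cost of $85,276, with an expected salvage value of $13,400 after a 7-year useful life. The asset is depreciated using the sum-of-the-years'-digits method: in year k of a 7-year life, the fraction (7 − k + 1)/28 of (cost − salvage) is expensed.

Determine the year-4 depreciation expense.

$10,268

Depreciable base = $85,276 − $13,400 = $71,876.
Sum of the years' digits = 7+6+5+4+3+2+1 = 28.
Year 1: $71,876 × 7/28 = $17,969. Book value $67,307.
Year 2: $71,876 × 6/28 = $15,402. Book value $51,905.
Year 3: $71,876 × 5/28 = $12,835. Book value $39,070.
Year 4: $71,876 × 4/28 = $10,268. Book value $28,802.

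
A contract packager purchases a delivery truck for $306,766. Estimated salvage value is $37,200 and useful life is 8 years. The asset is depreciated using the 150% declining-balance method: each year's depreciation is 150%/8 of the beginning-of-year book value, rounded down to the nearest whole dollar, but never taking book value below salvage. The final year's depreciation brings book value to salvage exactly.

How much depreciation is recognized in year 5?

Depreciable base = $306,766 − $37,200 = $269,566.
Year 1: ⌊$306,766 × 150%/8⌋ = $57,518. Book value $249,248.
Year 2: ⌊$249,248 × 150%/8⌋ = $46,734. Book value $202,514.
Year 3: ⌊$202,514 × 150%/8⌋ = $37,971. Book value $164,543.
Year 4: ⌊$164,543 × 150%/8⌋ = $30,851. Book value $133,692.
Year 5: ⌊$133,692 × 150%/8⌋ = $25,067. Book value $108,625.

$25,067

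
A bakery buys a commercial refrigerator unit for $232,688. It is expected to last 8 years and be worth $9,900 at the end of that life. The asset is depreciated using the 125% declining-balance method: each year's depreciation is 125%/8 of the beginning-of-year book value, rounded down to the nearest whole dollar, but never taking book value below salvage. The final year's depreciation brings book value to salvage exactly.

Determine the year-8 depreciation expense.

Depreciable base = $232,688 − $9,900 = $222,788.
Year 1: ⌊$232,688 × 125%/8⌋ = $36,357. Book value $196,331.
Year 2: ⌊$196,331 × 125%/8⌋ = $30,676. Book value $165,655.
Year 3: ⌊$165,655 × 125%/8⌋ = $25,883. Book value $139,772.
Year 4: ⌊$139,772 × 125%/8⌋ = $21,839. Book value $117,933.
Year 5: ⌊$117,933 × 125%/8⌋ = $18,427. Book value $99,506.
Year 6: ⌊$99,506 × 125%/8⌋ = $15,547. Book value $83,959.
Year 7: ⌊$83,959 × 125%/8⌋ = $13,118. Book value $70,841.
Year 8 (final): $70,841 − $9,900 = $60,941. Book value $9,900.

$60,941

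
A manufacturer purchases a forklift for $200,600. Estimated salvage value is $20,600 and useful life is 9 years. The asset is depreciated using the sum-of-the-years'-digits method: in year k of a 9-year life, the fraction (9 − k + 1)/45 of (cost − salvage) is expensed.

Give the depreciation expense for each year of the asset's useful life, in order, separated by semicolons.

Depreciable base = $200,600 − $20,600 = $180,000.
Sum of the years' digits = 9+8+7+6+5+4+3+2+1 = 45.
Year 1: $180,000 × 9/45 = $36,000. Book value $164,600.
Year 2: $180,000 × 8/45 = $32,000. Book value $132,600.
Year 3: $180,000 × 7/45 = $28,000. Book value $104,600.
Year 4: $180,000 × 6/45 = $24,000. Book value $80,600.
Year 5: $180,000 × 5/45 = $20,000. Book value $60,600.
Year 6: $180,000 × 4/45 = $16,000. Book value $44,600.
Year 7: $180,000 × 3/45 = $12,000. Book value $32,600.
Year 8: $180,000 × 2/45 = $8,000. Book value $24,600.
Year 9: $180,000 × 1/45 = $4,000. Book value $20,600.

$36,000; $32,000; $28,000; $24,000; $20,000; $16,000; $12,000; $8,000; $4,000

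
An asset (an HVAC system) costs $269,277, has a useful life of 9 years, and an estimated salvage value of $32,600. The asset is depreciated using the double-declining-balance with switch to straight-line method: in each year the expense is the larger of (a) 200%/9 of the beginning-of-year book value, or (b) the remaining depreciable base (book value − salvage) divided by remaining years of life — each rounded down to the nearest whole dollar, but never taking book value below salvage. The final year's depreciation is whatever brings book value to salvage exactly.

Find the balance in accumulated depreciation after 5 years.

Depreciable base = $269,277 − $32,600 = $236,677.
Year 1: DB = ⌊$269,277 × 200%/9⌋ = $59,839; SL = ⌊$236,677/9⌋ = $26,297 → take DB $59,839. Book value $209,438.
Year 2: DB = ⌊$209,438 × 200%/9⌋ = $46,541; SL = ⌊$176,838/8⌋ = $22,104 → take DB $46,541. Book value $162,897.
Year 3: DB = ⌊$162,897 × 200%/9⌋ = $36,199; SL = ⌊$130,297/7⌋ = $18,613 → take DB $36,199. Book value $126,698.
Year 4: DB = ⌊$126,698 × 200%/9⌋ = $28,155; SL = ⌊$94,098/6⌋ = $15,683 → take DB $28,155. Book value $98,543.
Year 5: DB = ⌊$98,543 × 200%/9⌋ = $21,898; SL = ⌊$65,943/5⌋ = $13,188 → take DB $21,898. Book value $76,645.
Accumulated through year 5 = $269,277 − $76,645 = $192,632.

$192,632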